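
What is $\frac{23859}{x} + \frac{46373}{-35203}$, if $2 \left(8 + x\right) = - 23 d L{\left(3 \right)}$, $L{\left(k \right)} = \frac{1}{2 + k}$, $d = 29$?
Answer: $- \frac{937080489}{2921849} \approx -320.71$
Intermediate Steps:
$x = - \frac{747}{10}$ ($x = -8 + \frac{\left(-23\right) 29 \frac{1}{2 + 3}}{2} = -8 + \frac{\left(-667\right) \frac{1}{5}}{2} = -8 + \frac{1}{2} \left(- \frac{667}{5}\right) = -8 - \frac{667}{10} = - \frac{747}{10} \approx -74.7$)
$\frac{23859}{x} + \frac{46373}{-35203} = \frac{23859}{- \frac{747}{10}} + \frac{46373}{-35203} = 23859 \left(- \frac{10}{747}\right) + 46373 \left(- \frac{1}{35203}\right) = - \frac{26510}{83} - \frac{46373}{35203} = - \frac{937080489}{2921849}$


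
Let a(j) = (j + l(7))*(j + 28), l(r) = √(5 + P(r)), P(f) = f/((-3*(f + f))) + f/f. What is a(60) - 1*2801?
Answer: 2479 + 44*√210/3 ≈ 2691.5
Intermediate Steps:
P(f) = ⅚ (P(f) = f/((-6*f)) + 1 = f*(-1/(6*f)) + 1 = -⅙ + 1 = ⅚)
l(r) = √210/6 (l(r) = √(5 + ⅚) = √(35/6) = √210/6)
a(j) = (28 + j)*(j + √210/6) (a(j) = (j + √210/6)*(j + 28) = (j + √210/6)*(28 + j) = (28 + j)*(j + √210/6))
a(60) - 1*2801 = (60² + 28*60 + 14*√210/3 + (⅙)*60*√210) - 1*2801 = (3600 + 1680 + 14*√210/3 + 10*√210) - 2801 = (5280 + 44*√210/3) - 2801 = 2479 + 44*√210/3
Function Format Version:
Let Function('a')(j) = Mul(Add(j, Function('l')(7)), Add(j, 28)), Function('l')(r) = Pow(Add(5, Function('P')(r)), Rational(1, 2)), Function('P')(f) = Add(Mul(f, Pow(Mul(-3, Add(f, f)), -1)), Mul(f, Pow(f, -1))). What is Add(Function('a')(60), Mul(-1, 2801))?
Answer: Add(2479, Mul(Rational(44, 3), Pow(210, Rational(1, 2)))) ≈ 2691.5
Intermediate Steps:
Function('P')(f) = Rational(5, 6) (Function('P')(f) = Add(Mul(f, Pow(Mul(-3, Mul(2, f)), -1)), 1) = Add(Mul(f, Pow(Mul(-6, f), -1)), 1) = Add(Mul(f, Mul(Rational(-1, 6), Pow(f, -1))), 1) = Add(Rational(-1, 6), 1) = Rational(5, 6))
Function('l')(r) = Mul(Rational(1, 6), Pow(210, Rational(1, 2))) (Function('l')(r) = Pow(Add(5, Rational(5, 6)), Rational(1, 2)) = Pow(Rational(35, 6), Rational(1, 2)) = Mul(Rational(1, 6), Pow(210, Rational(1, 2))))
Function('a')(j) = Mul(Add(28, j), Add(j, Mul(Rational(1, 6), Pow(210, Rational(1, 2))))) (Function('a')(j) = Mul(Add(j, Mul(Rational(1, 6), Pow(210, Rational(1, 2)))), Add(j, 28)) = Mul(Add(j, Mul(Rational(1, 6), Pow(210, Rational(1, 2)))), Add(28, j)) = Mul(Add(28, j), Add(j, Mul(Rational(1, 6), Pow(210, Rational(1, 2))))))
Add(Function('a')(60), Mul(-1, 2801)) = Add(Add(Pow(60, 2), Mul(28, 60), Mul(Rational(14, 3), Pow(210, Rational(1, 2))), Mul(Rational(1, 6), 60, Pow(210, Rational(1, 2)))), Mul(-1, 2801)) = Add(Add(3600, 1680, Mul(Rational(14, 3), Pow(210, Rational(1, 2))), Mul(10, Pow(210, Rational(1, 2)))), -2801) = Add(Add(5280, Mul(Rational(44, 3), Pow(210, Rational(1, 2)))), -2801) = Add(2479, Mul(Rational(44, 3), Pow(210, Rational(1, 2))))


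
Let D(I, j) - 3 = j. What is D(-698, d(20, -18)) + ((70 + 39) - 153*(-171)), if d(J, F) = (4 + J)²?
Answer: 26851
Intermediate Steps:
D(I, j) = 3 + j
D(-698, d(20, -18)) + ((70 + 39) - 153*(-171)) = (3 + (4 + 20)²) + ((70 + 39) - 153*(-171)) = (3 + 24²) + (109 + 26163) = (3 + 576) + 26272 = 579 + 26272 = 26851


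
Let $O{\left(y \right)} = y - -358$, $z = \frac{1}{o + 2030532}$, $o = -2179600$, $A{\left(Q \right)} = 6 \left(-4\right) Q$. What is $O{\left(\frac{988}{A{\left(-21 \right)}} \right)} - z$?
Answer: $\frac{3380489633}{9391284} \approx 359.96$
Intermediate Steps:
$A{\left(Q \right)} = - 24 Q$
$z = - \frac{1}{149068}$ ($z = \frac{1}{-2179600 + 2030532} = \frac{1}{-149068} = - \frac{1}{149068} \approx -6.7083 \cdot 10^{-6}$)
$O{\left(y \right)} = 358 + y$ ($O{\left(y \right)} = y + 358 = 358 + y$)
$O{\left(\frac{988}{A{\left(-21 \right)}} \right)} - z = \left(358 + \frac{988}{\left(-24\right) \left(-21\right)}\right) - - \frac{1}{149068} = \left(358 + \frac{988}{504}\right) + \frac{1}{149068} = \left(358 + 988 \cdot \frac{1}{504}\right) + \frac{1}{149068} = \left(358 + \frac{247}{126}\right) + \frac{1}{149068} = \frac{45355}{126} + \frac{1}{149068} = \frac{3380489633}{9391284}$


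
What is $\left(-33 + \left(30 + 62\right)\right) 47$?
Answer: $2773$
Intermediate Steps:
$\left(-33 + \left(30 + 62\right)\right) 47 = \left(-33 + 92\right) 47 = 59 \cdot 47 = 2773$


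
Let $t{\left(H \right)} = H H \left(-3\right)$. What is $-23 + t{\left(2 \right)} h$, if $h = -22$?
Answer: $241$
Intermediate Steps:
$t{\left(H \right)} = - 3 H^{2}$ ($t{\left(H \right)} = H^{2} \left(-3\right) = - 3 H^{2}$)
$-23 + t{\left(2 \right)} h = -23 + - 3 \cdot 2^{2} \left(-22\right) = -23 + \left(-3\right) 4 \left(-22\right) = -23 - -264 = -23 + 264 = 241$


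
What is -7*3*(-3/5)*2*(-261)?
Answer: -32886/5 ≈ -6577.2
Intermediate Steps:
-7*3*(-3/5)*2*(-261) = -7*3*(-3*⅕)*2*(-261) = -7*3*(-⅗)*2*(-261) = -(-63)*2/5*(-261) = -7*(-18/5)*(-261) = (126/5)*(-261) = -32886/5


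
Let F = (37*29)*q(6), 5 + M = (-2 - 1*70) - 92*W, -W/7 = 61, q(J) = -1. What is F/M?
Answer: -1073/39207 ≈ -0.027368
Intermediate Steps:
W = -427 (W = -7*61 = -427)
M = 39207 (M = -5 + ((-2 - 1*70) - 92*(-427)) = -5 + ((-2 - 70) + 39284) = -5 + (-72 + 39284) = -5 + 39212 = 39207)
F = -1073 (F = (37*29)*(-1) = 1073*(-1) = -1073)
F/M = -1073/39207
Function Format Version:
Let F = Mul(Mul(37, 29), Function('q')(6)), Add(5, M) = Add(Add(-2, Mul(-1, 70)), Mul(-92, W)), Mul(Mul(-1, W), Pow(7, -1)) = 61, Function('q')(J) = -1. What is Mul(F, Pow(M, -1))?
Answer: Rational(-1073, 39207) ≈ -0.027368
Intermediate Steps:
W = -427 (W = Mul(-7, 61) = -427)
M = 39207 (M = Add(-5, Add(Add(-2, Mul(-1, 70)), Mul(-92, -427))) = Add(-5, Add(Add(-2, -70), 39284)) = Add(-5, Add(-72, 39284)) = Add(-5, 39212) = 39207)
F = -1073 (F = Mul(Mul(37, 29), -1) = Mul(1073, -1) = -1073)
Mul(F, Pow(M, -1)) = Mul(-1073, Pow(39207, -1)) = Mul(-1073, Rational(1, 39207)) = Rational(-1073, 39207)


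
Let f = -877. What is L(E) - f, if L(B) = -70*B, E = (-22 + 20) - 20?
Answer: 2417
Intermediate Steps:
E = -22 (E = -2 - 20 = -22)
L(E) - f = -70*(-22) - 1*(-877) = 1540 + 877 = 2417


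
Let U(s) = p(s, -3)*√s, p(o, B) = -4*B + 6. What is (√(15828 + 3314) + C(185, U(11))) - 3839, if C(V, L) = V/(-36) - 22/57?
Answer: -2629655/684 + √19142 ≈ -3706.2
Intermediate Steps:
p(o, B) = 6 - 4*B
U(s) = 18*√s (U(s) = (6 - 4*(-3))*√s = (6 + 12)*√s = 18*√s)
C(V, L) = -22/57 - V/36 (C(V, L) = V*(-1/36) - 22*1/57 = -V/36 - 22/57 = -22/57 - V/36)
(√(15828 + 3314) + C(185, U(11))) - 3839 = (√(15828 + 3314) + (-22/57 - 1/36*185)) - 3839 = (√19142 + (-22/57 - 185/36)) - 3839 = (√19142 - 3779/684) - 3839 = (-3779/684 + √19142) - 3839 = -2629655/684 + √19142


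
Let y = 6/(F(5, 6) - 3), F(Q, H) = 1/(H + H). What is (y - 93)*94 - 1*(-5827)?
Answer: -108793/35 ≈ -3108.4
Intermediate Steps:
F(Q, H) = 1/(2*H)
y = -72/35 (y = 6/((½)/6 - 3) = 6/((½)*(⅙) - 3) = 6/(1/12 - 3) = 6/(-35/12) = -12/35*6 = -72/35 ≈ -2.0571)
(y - 93)*94 - 1*(-5827) = (-72/35 - 93)*94 - 1*(-5827) = -3327/35*94 + 5827 = -312738/35 + 5827 = -108793/35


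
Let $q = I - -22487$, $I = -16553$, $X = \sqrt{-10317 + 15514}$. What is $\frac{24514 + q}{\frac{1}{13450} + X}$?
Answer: $- \frac{37229600}{85468208409} + \frac{500738120000 \sqrt{5197}}{85468208409} \approx 422.36$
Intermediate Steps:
$X = \sqrt{5197} \approx 72.09$
$q = 5934$ ($q = -16553 - -22487 = -16553 + 22487 = 5934$)
$\frac{24514 + q}{\frac{1}{13450} + X} = \frac{24514 + 5934}{\frac{1}{13450} + \sqrt{5197}} = \frac{30448}{\frac{1}{13450} + \sqrt{5197}}$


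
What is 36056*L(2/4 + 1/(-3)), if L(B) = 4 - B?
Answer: 414644/3 ≈ 1.3821e+5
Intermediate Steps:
36056*L(2/4 + 1/(-3)) = 36056*(4 - (2/4 + 1/(-3))) = 36056*(4 - (2*(¼) + 1*(-⅓))) = 36056*(4 - (½ - ⅓)) = 36056*(4 - 1*⅙) = 36056*(4 - ⅙) = 36056*(23/6) = 414644/3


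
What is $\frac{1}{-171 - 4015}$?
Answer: $- \frac{1}{4186} \approx -0.00023889$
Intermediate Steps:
$\frac{1}{-171 - 4015} = \frac{1}{-4186} = - \frac{1}{4186}$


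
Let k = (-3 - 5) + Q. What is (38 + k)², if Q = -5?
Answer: 625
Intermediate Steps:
k = -13 (k = (-3 - 5) - 5 = -8 - 5 = -13)
(38 + k)² = (38 - 13)² = 25² = 625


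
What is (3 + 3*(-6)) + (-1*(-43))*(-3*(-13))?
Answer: 1662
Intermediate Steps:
(3 + 3*(-6)) + (-1*(-43))*(-3*(-13)) = (3 - 18) + 43*39 = -15 + 1677 = 1662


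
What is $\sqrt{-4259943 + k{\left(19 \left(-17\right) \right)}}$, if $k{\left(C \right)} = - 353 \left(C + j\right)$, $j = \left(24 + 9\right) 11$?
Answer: $i \sqrt{4274063} \approx 2067.4 i$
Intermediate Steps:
$j = 363$ ($j = 33 \cdot 11 = 363$)
$k{\left(C \right)} = -128139 - 353 C$ ($k{\left(C \right)} = - 353 \left(C + 363\right) = - 353 \left(363 + C\right) = -128139 - 353 C$)
$\sqrt{-4259943 + k{\left(19 \left(-17\right) \right)}} = \sqrt{-4259943 - \left(128139 + 353 \cdot 19 \left(-17\right)\right)} = \sqrt{-4259943 - 14120} = \sqrt{-4274063} = i \sqrt{4274063}$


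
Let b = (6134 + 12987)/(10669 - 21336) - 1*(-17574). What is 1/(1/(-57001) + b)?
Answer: 608029667/10684423441070 ≈ 5.6908e-5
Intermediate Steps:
b = 187442737/10667 (b = 19121/(-10667) + 17574 = 19121*(-1/10667) + 17574 = -19121/10667 + 17574 = 187442737/10667 ≈ 17572.)
1/(1/(-57001) + b) = 1/(1/(-57001) + 187442737/10667) = 1/(-1/57001 + 187442737/10667) = 1/(10684423441070/608029667) = 608029667/10684423441070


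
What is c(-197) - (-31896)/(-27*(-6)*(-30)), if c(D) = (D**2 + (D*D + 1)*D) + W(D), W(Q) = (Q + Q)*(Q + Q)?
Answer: -1005956761/135 ≈ -7.4515e+6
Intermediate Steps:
W(Q) = 4*Q**2 (W(Q) = (2*Q)*(2*Q) = 4*Q**2)
c(D) = 5*D**2 + D*(1 + D**2) (c(D) = (D**2 + (D*D + 1)*D) + 4*D**2 = (D**2 + (D**2 + 1)*D) + 4*D**2 = (D**2 + (1 + D**2)*D) + 4*D**2 = (D**2 + D*(1 + D**2)) + 4*D**2 = 5*D**2 + D*(1 + D**2))
c(-197) - (-31896)/(-27*(-6)*(-30)) = -197*(1 + (-197)**2 + 5*(-197)) - (-31896)/(-27*(-6)*(-30)) = -197*(1 + 38809 - 985) - (-31896)/(162*(-30)) = -197*37825 - (-31896)/(-4860) = -7451525 - (-31896)*(-1)/4860 = -7451525 - 1*886/135 = -7451525 - 886/135 = -1005956761/135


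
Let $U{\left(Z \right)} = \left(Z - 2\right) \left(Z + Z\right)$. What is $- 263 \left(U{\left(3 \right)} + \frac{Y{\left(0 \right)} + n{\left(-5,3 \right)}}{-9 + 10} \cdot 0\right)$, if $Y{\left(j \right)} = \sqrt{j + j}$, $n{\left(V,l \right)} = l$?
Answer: $-1578$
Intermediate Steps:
$Y{\left(j \right)} = \sqrt{2} \sqrt{j}$ ($Y{\left(j \right)} = \sqrt{2 j} = \sqrt{2} \sqrt{j}$)
$U{\left(Z \right)} = 2 Z \left(-2 + Z\right)$ ($U{\left(Z \right)} = \left(-2 + Z\right) 2 Z = 2 Z \left(-2 + Z\right)$)
$- 263 \left(U{\left(3 \right)} + \frac{Y{\left(0 \right)} + n{\left(-5,3 \right)}}{-9 + 10} \cdot 0\right) = - 263 \left(2 \cdot 3 \left(-2 + 3\right) + \frac{\sqrt{2} \sqrt{0} + 3}{-9 + 10} \cdot 0\right) = - 263 \left(2 \cdot 3 \cdot 1 + \frac{\sqrt{2} \cdot 0 + 3}{1} \cdot 0\right) = - 263 \left(6 + \left(0 + 3\right) 1 \cdot 0\right) = - 263 \left(6 + 3 \cdot 1 \cdot 0\right) = - 263 \left(6 + 3 \cdot 0\right) = - 263 \left(6 + 0\right) = \left(-263\right) 6 = -1578$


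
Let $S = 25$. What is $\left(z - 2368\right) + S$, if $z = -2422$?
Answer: $-4765$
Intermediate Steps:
$\left(z - 2368\right) + S = \left(-2422 - 2368\right) + 25 = -4790 + 25 = -4765$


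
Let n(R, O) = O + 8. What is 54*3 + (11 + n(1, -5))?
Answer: 176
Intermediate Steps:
n(R, O) = 8 + O
54*3 + (11 + n(1, -5)) = 54*3 + (11 + (8 - 5)) = 162 + (11 + 3) = 162 + 14 = 176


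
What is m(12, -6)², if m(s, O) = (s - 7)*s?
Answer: 3600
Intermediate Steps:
m(s, O) = s*(-7 + s) (m(s, O) = (-7 + s)*s = s*(-7 + s))
m(12, -6)² = (12*(-7 + 12))² = (12*5)² = 60² = 3600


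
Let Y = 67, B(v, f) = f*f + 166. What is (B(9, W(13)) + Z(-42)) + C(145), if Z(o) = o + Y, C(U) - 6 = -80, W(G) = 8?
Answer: 181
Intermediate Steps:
C(U) = -74 (C(U) = 6 - 80 = -74)
B(v, f) = 166 + f² (B(v, f) = f² + 166 = 166 + f²)
Z(o) = 67 + o (Z(o) = o + 67 = 67 + o)
(B(9, W(13)) + Z(-42)) + C(145) = ((166 + 8²) + (67 - 42)) - 74 = ((166 + 64) + 25) - 74 = (230 + 25) - 74 = 255 - 74 = 181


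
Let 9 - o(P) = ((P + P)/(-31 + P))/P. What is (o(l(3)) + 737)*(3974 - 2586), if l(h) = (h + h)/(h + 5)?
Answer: 125300312/121 ≈ 1.0355e+6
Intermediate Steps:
l(h) = 2*h/(5 + h) (l(h) = (2*h)/(5 + h) = 2*h/(5 + h))
o(P) = 9 - 2/(-31 + P) (o(P) = 9 - (P + P)/(-31 + P)/P = 9 - (2*P)/(-31 + P)/P = 9 - 2*P/(-31 + P)/P = 9 - 2/(-31 + P))
(o(l(3)) + 737)*(3974 - 2586) = ((-281 + 9*(2*3/(5 + 3)))/(-31 + 2*3/(5 + 3)) + 737)*(3974 - 2586) = ((-281 + 9*(2*3/8))/(-31 + 2*3/8) + 737)*1388 = ((-281 + 9*(2*3*(⅛)))/(-31 + 2*3*(⅛)) + 737)*1388 = ((-281 + 9*(¾))/(-31 + ¾) + 737)*1388 = ((-281 + 27/4)/(-121/4) + 737)*1388 = (-4/121*(-1097/4) + 737)*1388 = (1097/121 + 737)*1388 = (90274/121)*1388 = 125300312/121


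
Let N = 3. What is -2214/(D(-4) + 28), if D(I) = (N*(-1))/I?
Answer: -8856/115 ≈ -77.009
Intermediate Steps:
D(I) = -3/I (D(I) = (3*(-1))/I = -3/I)
-2214/(D(-4) + 28) = -2214/(-3/(-4) + 28) = -2214/(-3*(-¼) + 28) = -2214/(¾ + 28) = -2214/115/4 = -2214*4/115 = -8856/115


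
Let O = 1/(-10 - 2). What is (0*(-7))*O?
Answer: 0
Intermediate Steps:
O = -1/12 (O = 1/(-12) = -1/12 ≈ -0.083333)
(0*(-7))*O = (0*(-7))*(-1/12) = 0*(-1/12) = 0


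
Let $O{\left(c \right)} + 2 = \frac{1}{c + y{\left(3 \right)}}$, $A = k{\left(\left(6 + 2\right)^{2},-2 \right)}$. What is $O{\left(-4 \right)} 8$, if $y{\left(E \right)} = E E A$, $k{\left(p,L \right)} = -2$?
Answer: $- \frac{180}{11} \approx -16.364$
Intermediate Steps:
$A = -2$
$y{\left(E \right)} = - 2 E^{2}$ ($y{\left(E \right)} = E E \left(-2\right) = E^{2} \left(-2\right) = - 2 E^{2}$)
$O{\left(c \right)} = -2 + \frac{1}{-18 + c}$ ($O{\left(c \right)} = -2 + \frac{1}{c - 2 \cdot 3^{2}} = -2 + \frac{1}{c - 18} = -2 + \frac{1}{-18 + c}$)
$O{\left(-4 \right)} 8 = \frac{37 - -8}{-18 - 4} \cdot 8 = \frac{37 + 8}{-22} \cdot 8 = \left(- \frac{1}{22}\right) 45 \cdot 8 = \left(- \frac{45}{22}\right) 8 = - \frac{180}{11}$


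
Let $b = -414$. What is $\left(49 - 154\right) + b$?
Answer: $-519$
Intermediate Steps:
$\left(49 - 154\right) + b = \left(49 - 154\right) - 414 = -105 - 414 = -519$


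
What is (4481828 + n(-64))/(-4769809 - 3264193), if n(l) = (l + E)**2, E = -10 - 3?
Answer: -4487757/8034002 ≈ -0.55860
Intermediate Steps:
E = -13
n(l) = (-13 + l)**2 (n(l) = (l - 13)**2 = (-13 + l)**2)
(4481828 + n(-64))/(-4769809 - 3264193) = (4481828 + (-13 - 64)**2)/(-4769809 - 3264193) = (4481828 + (-77)**2)/(-8034002) = (4481828 + 5929)*(-1/8034002) = 4487757*(-1/8034002) = -4487757/8034002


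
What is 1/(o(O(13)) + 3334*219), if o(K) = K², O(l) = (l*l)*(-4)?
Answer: 1/1187122 ≈ 8.4237e-7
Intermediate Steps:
O(l) = -4*l² (O(l) = l²*(-4) = -4*l²)
1/(o(O(13)) + 3334*219) = 1/((-4*13²)² + 3334*219) = 1/((-4*169)² + 730146) = 1/((-676)² + 730146) = 1/(456976 + 730146) = 1/1187122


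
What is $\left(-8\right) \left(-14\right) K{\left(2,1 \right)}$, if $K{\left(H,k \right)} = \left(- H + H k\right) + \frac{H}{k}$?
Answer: $224$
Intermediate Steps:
$K{\left(H,k \right)} = - H + H k + \frac{H}{k}$
$\left(-8\right) \left(-14\right) K{\left(2,1 \right)} = \left(-8\right) \left(-14\right) \left(\left(-1\right) 2 + 2 \cdot 1 + \frac{2}{1}\right) = 112 \left(-2 + 2 + 2 \cdot 1\right) = 112 \left(-2 + 2 + 2\right) = 112 \cdot 2 = 224$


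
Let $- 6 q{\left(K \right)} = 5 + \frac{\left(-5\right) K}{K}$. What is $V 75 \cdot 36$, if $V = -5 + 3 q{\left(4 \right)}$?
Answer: $-13500$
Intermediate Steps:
$q{\left(K \right)} = 0$ ($q{\left(K \right)} = - \frac{5 + \frac{\left(-5\right) K}{K}}{6} = - \frac{5 - 5}{6} = \left(- \frac{1}{6}\right) 0 = 0$)
$V = -5$ ($V = -5 + 3 \cdot 0 = -5 + 0 = -5$)
$V 75 \cdot 36 = \left(-5\right) 75 \cdot 36 = \left(-375\right) 36 = -13500$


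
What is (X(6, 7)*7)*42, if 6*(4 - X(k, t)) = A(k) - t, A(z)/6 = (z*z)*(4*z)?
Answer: -252497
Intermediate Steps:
A(z) = 24*z³ (A(z) = 6*((z*z)*(4*z)) = 6*(z²*(4*z)) = 6*(4*z³) = 24*z³)
X(k, t) = 4 - 4*k³ + t/6 (X(k, t) = 4 - (24*k³ - t)/6 = 4 - (-t + 24*k³)/6 = 4 + (-4*k³ + t/6) = 4 - 4*k³ + t/6)
(X(6, 7)*7)*42 = ((4 - 4*6³ + (⅙)*7)*7)*42 = ((4 - 4*216 + 7/6)*7)*42 = ((4 - 864 + 7/6)*7)*42 = -5153/6*7*42 = -36071/6*42 = -252497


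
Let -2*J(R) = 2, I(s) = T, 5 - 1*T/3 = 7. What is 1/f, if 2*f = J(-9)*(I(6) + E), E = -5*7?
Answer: 2/41 ≈ 0.048781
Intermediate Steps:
T = -6 (T = 15 - 3*7 = 15 - 21 = -6)
I(s) = -6
J(R) = -1 (J(R) = -½*2 = -1)
E = -35
f = 41/2 (f = (-(-6 - 35))/2 = (-1*(-41))/2 = (½)*41 = 41/2 ≈ 20.500)
1/f = 1/(41/2) = 2/41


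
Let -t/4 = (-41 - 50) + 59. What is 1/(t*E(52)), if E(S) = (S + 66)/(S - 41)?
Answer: 11/15104 ≈ 0.00072828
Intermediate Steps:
E(S) = (66 + S)/(-41 + S)
t = 128 (t = -4*((-41 - 50) + 59) = -4*(-91 + 59) = -4*(-32) = 128)
1/(t*E(52)) = 1/(128*((66 + 52)/(-41 + 52))) = 1/(128*(118/11)) = 1/(15104/11) = 11/15104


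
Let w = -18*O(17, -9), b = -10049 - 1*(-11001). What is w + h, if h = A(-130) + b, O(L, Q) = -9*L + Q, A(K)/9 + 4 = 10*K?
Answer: -7868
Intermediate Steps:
A(K) = -36 + 90*K (A(K) = -36 + 9*(10*K) = -36 + 90*K)
O(L, Q) = Q - 9*L
b = 952 (b = -10049 + 11001 = 952)
w = 2916 (w = -18*(-9 - 9*17) = -18*(-9 - 153) = -18*(-162) = 2916)
h = -10784 (h = (-36 + 90*(-130)) + 952 = (-36 - 11700) + 952 = -11736 + 952 = -10784)
w + h = 2916 - 10784 = -7868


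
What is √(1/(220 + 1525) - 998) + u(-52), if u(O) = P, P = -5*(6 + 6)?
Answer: -60 + 21*I*√6891005/1745 ≈ -60.0 + 31.591*I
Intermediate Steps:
P = -60 (P = -5*12 = -60)
u(O) = -60
√(1/(220 + 1525) - 998) + u(-52) = √(1/(220 + 1525) - 998) - 60 = √(1/1745 - 998) - 60 = √(-1741509/1745) - 60 = 21*I*√6891005/1745 - 60 = -60 + 21*I*√6891005/1745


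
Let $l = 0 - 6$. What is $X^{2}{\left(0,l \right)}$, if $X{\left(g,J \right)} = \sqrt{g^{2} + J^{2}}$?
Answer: $36$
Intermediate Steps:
$l = -6$ ($l = 0 - 6 = -6$)
$X{\left(g,J \right)} = \sqrt{J^{2} + g^{2}}$
$X^{2}{\left(0,l \right)} = \left(\sqrt{\left(-6\right)^{2} + 0^{2}}\right)^{2} = \left(\sqrt{36 + 0}\right)^{2} = \left(\sqrt{36}\right)^{2} = 6^{2} = 36$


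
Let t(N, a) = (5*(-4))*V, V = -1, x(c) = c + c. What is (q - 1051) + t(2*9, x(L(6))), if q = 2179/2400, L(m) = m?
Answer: -2472221/2400 ≈ -1030.1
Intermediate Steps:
q = 2179/2400 (q = 2179*(1/2400) = 2179/2400 ≈ 0.90792)
x(c) = 2*c
t(N, a) = 20 (t(N, a) = (5*(-4))*(-1) = -20*(-1) = 20)
(q - 1051) + t(2*9, x(L(6))) = (2179/2400 - 1051) + 20 = -2520221/2400 + 20 = -2472221/2400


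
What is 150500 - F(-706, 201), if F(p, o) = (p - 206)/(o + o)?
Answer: 10083652/67 ≈ 1.5050e+5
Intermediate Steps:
F(p, o) = (-206 + p)/(2*o) (F(p, o) = (-206 + p)/((2*o)) = (-206 + p)*(1/(2*o)) = (-206 + p)/(2*o))
150500 - F(-706, 201) = 150500 - (-206 - 706)/(2*201) = 150500 - (-912)/(2*201) = 150500 - 1*(-152/67) = 150500 + 152/67 = 10083652/67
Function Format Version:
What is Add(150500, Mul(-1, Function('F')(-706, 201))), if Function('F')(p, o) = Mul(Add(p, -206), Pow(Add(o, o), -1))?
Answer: Rational(10083652, 67) ≈ 1.5050e+5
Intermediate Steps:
Function('F')(p, o) = Mul(Rational(1, 2), Pow(o, -1), Add(-206, p)) (Function('F')(p, o) = Mul(Add(-206, p), Pow(Mul(2, o), -1)) = Mul(Add(-206, p), Mul(Rational(1, 2), Pow(o, -1))) = Mul(Rational(1, 2), Pow(o, -1), Add(-206, p)))
Add(150500, Mul(-1, Function('F')(-706, 201))) = Add(150500, Mul(-1, Mul(Rational(1, 2), Pow(201, -1), Add(-206, -706)))) = Add(150500, Mul(-1, Mul(Rational(1, 2), Rational(1, 201), -912))) = Add(150500, Mul(-1, Rational(-152, 67))) = Add(150500, Rational(152, 67)) = Rational(10083652, 67)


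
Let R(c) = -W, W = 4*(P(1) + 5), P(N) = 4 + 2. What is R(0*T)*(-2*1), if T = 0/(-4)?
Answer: 88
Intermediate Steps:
P(N) = 6
W = 44 (W = 4*(6 + 5) = 4*11 = 44)
T = 0 (T = 0*(-¼) = 0)
R(c) = -44 (R(c) = -1*44 = -44)
R(0*T)*(-2*1) = -(-88) = -44*(-2) = 88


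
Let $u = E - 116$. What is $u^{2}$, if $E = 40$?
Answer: $5776$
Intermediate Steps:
$u = -76$ ($u = 40 - 116 = -76$)
$u^{2} = \left(-76\right)^{2} = 5776$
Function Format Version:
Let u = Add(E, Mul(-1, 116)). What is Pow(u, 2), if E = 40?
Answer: 5776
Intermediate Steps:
u = -76 (u = Add(40, Mul(-1, 116)) = Add(40, -116) = -76)
Pow(u, 2) = Pow(-76, 2) = 5776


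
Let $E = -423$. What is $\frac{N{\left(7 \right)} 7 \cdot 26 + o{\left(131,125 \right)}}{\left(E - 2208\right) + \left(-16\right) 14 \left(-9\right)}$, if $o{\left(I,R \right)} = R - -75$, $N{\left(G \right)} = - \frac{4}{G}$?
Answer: $- \frac{32}{205} \approx -0.1561$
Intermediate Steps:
$o{\left(I,R \right)} = 75 + R$ ($o{\left(I,R \right)} = R + 75 = 75 + R$)
$\frac{N{\left(7 \right)} 7 \cdot 26 + o{\left(131,125 \right)}}{\left(E - 2208\right) + \left(-16\right) 14 \left(-9\right)} = \frac{- \frac{4}{7} \cdot 7 \cdot 26 + \left(75 + 125\right)}{\left(-423 - 2208\right) + \left(-16\right) 14 \left(-9\right)} = \frac{\left(-4\right) \frac{1}{7} \cdot 7 \cdot 26 + 200}{\left(-423 - 2208\right) - -2016} = \frac{\left(- \frac{4}{7}\right) 7 \cdot 26 + 200}{-2631 + 2016} = \frac{\left(-4\right) 26 + 200}{-615} = \left(-104 + 200\right) \left(- \frac{1}{615}\right) = 96 \left(- \frac{1}{615}\right) = - \frac{32}{205}$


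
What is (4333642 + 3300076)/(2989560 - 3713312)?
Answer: -3816859/361876 ≈ -10.547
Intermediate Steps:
(4333642 + 3300076)/(2989560 - 3713312) = 7633718/(-723752) = 7633718*(-1/723752) = -3816859/361876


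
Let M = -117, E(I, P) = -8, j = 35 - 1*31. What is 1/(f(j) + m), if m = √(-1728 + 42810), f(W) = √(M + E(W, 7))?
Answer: 1/(√41082 + 5*I*√5) ≈ 0.0049188 - 0.00027132*I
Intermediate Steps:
j = 4 (j = 35 - 31 = 4)
f(W) = 5*I*√5 (f(W) = √(-117 - 8) = √(-125) = 5*I*√5)
m = √41082 ≈ 202.69
1/(f(j) + m) = 1/(5*I*√5 + √41082) = 1/(√41082 + 5*I*√5)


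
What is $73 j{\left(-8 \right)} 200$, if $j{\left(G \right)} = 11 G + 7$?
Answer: $-1182600$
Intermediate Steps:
$j{\left(G \right)} = 7 + 11 G$
$73 j{\left(-8 \right)} 200 = 73 \left(7 + 11 \left(-8\right)\right) 200 = 73 \left(7 - 88\right) 200 = 73 \left(-81\right) 200 = \left(-5913\right) 200 = -1182600$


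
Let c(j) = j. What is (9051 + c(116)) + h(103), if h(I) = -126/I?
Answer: 944075/103 ≈ 9165.8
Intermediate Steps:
(9051 + c(116)) + h(103) = (9051 + 116) - 126/103 = 9167 - 126*1/103 = 9167 - 126/103 = 944075/103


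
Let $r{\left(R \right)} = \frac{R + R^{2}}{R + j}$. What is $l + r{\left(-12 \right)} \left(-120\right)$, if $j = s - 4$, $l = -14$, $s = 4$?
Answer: $1306$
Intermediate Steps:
$j = 0$ ($j = 4 - 4 = 0$)
$r{\left(R \right)} = \frac{R + R^{2}}{R}$ ($r{\left(R \right)} = \frac{R + R^{2}}{R + 0} = \frac{R + R^{2}}{R}$)
$l + r{\left(-12 \right)} \left(-120\right) = -14 + \left(1 - 12\right) \left(-120\right) = -14 - -1320 = -14 + 1320 = 1306$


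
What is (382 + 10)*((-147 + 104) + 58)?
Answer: 5880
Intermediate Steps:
(382 + 10)*((-147 + 104) + 58) = 392*(-43 + 58) = 392*15 = 5880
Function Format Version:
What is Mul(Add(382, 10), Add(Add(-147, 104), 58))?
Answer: 5880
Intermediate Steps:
Mul(Add(382, 10), Add(Add(-147, 104), 58)) = Mul(392, Add(-43, 58)) = Mul(392, 15) = 5880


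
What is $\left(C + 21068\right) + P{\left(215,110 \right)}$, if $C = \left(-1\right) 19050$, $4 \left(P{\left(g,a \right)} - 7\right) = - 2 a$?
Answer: $1970$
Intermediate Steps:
$P{\left(g,a \right)} = 7 - \frac{a}{2}$ ($P{\left(g,a \right)} = 7 + \frac{\left(-2\right) a}{4} = 7 - \frac{a}{2}$)
$C = -19050$
$\left(C + 21068\right) + P{\left(215,110 \right)} = \left(-19050 + 21068\right) + \left(7 - 55\right) = 2018 + \left(7 - 55\right) = 2018 - 48 = 1970$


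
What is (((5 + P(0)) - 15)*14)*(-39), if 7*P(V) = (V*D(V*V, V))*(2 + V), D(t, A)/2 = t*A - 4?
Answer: 5460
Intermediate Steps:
D(t, A) = -8 + 2*A*t (D(t, A) = 2*(t*A - 4) = 2*(A*t - 4) = 2*(-4 + A*t) = -8 + 2*A*t)
P(V) = V*(-8 + 2*V**3)*(2 + V)/7 (P(V) = ((V*(-8 + 2*V*(V*V)))*(2 + V))/7 = ((V*(-8 + 2*V*V**2))*(2 + V))/7 = ((V*(-8 + 2*V**3))*(2 + V))/7 = (V*(-8 + 2*V**3)*(2 + V))/7 = V*(-8 + 2*V**3)*(2 + V)/7)
(((5 + P(0)) - 15)*14)*(-39) = (((5 + (2/7)*0*(-4 + 0**3)*(2 + 0)) - 15)*14)*(-39) = (((5 + (2/7)*0*(-4 + 0)*2) - 15)*14)*(-39) = (((5 + (2/7)*0*(-4)*2) - 15)*14)*(-39) = (((5 + 0) - 15)*14)*(-39) = ((5 - 15)*14)*(-39) = -10*14*(-39) = -140*(-39) = 5460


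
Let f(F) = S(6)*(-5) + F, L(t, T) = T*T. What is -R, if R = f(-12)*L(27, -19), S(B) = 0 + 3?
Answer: 9747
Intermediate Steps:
S(B) = 3
L(t, T) = T²
f(F) = -15 + F (f(F) = 3*(-5) + F = -15 + F)
R = -9747 (R = (-15 - 12)*(-19)² = -27*361 = -9747)
-R = -1*(-9747) = 9747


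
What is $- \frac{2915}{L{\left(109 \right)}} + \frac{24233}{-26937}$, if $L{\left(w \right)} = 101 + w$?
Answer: $- \frac{5574019}{377118} \approx -14.781$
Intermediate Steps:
$- \frac{2915}{L{\left(109 \right)}} + \frac{24233}{-26937} = - \frac{2915}{101 + 109} + \frac{24233}{-26937} = - \frac{2915}{210} + 24233 \left(- \frac{1}{26937}\right) = \left(-2915\right) \frac{1}{210} - \frac{24233}{26937} = - \frac{583}{42} - \frac{24233}{26937} = - \frac{5574019}{377118}$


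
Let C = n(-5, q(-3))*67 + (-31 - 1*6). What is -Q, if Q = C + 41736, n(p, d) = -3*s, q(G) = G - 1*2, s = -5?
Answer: -42704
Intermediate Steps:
q(G) = -2 + G (q(G) = G - 2 = -2 + G)
n(p, d) = 15 (n(p, d) = -3*(-5) = 15)
C = 968 (C = 15*67 + (-31 - 1*6) = 1005 + (-31 - 6) = 1005 - 37 = 968)
Q = 42704 (Q = 968 + 41736 = 42704)
-Q = -1*42704 = -42704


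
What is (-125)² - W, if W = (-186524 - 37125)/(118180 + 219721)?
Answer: 5279926774/337901 ≈ 15626.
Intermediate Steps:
W = -223649/337901 ≈ -0.66188
(-125)² - W = (-125)² - 1*(-223649/337901) = 15625 + 223649/337901 = 5279926774/337901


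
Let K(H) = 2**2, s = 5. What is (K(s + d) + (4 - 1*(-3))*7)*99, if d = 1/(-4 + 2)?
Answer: 5247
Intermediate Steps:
d = -1/2 (d = 1/(-2) = -1/2 ≈ -0.50000)
K(H) = 4
(K(s + d) + (4 - 1*(-3))*7)*99 = (4 + (4 - 1*(-3))*7)*99 = (4 + (4 + 3)*7)*99 = (4 + 7*7)*99 = (4 + 49)*99 = 53*99 = 5247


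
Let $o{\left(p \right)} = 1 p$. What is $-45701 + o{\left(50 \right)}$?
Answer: $-45651$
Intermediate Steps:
$o{\left(p \right)} = p$
$-45701 + o{\left(50 \right)} = -45701 + 50 = -45651$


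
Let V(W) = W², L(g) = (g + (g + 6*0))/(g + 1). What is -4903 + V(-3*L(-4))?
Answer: -4839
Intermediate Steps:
L(g) = 2*g/(1 + g) (L(g) = (g + (g + 0))/(1 + g) = (g + g)/(1 + g) = (2*g)/(1 + g) = 2*g/(1 + g))
-4903 + V(-3*L(-4)) = -4903 + (-6*(-4)/(1 - 4))² = -4903 + (-6*(-4)/(-3))² = -4903 + (-6*(-4)*(-1)/3)² = -4903 + (-3*8/3)² = -4903 + (-8)² = -4903 + 64 = -4839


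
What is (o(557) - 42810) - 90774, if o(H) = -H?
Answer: -134141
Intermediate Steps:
(o(557) - 42810) - 90774 = (-1*557 - 42810) - 90774 = (-557 - 42810) - 90774 = -43367 - 90774 = -134141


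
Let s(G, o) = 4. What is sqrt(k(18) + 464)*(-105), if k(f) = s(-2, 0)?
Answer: -630*sqrt(13) ≈ -2271.5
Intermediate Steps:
k(f) = 4
sqrt(k(18) + 464)*(-105) = sqrt(4 + 464)*(-105) = sqrt(468)*(-105) = (6*sqrt(13))*(-105) = -630*sqrt(13)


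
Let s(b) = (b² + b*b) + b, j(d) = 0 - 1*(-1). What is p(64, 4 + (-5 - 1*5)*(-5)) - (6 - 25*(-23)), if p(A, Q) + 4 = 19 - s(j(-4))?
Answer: -569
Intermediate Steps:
j(d) = 1 (j(d) = 0 + 1 = 1)
s(b) = b + 2*b² (s(b) = (b² + b²) + b = 2*b² + b = b + 2*b²)
p(A, Q) = 12 (p(A, Q) = -4 + (19 - (1 + 2*1)) = -4 + (19 - (1 + 2)) = -4 + (19 - 3) = -4 + 16 = 12)
p(64, 4 + (-5 - 1*5)*(-5)) - (6 - 25*(-23)) = 12 - (6 - 25*(-23)) = 12 - (6 + 575) = 12 - 1*581 = 12 - 581 = -569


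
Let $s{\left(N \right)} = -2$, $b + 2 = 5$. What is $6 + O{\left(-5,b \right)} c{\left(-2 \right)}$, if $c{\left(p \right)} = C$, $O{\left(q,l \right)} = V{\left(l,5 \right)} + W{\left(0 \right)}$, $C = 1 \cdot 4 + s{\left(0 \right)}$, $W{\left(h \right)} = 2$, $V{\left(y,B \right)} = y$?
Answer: $16$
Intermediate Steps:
$b = 3$ ($b = -2 + 5 = 3$)
$C = 2$ ($C = 1 \cdot 4 - 2 = 4 - 2 = 2$)
$O{\left(q,l \right)} = 2 + l$ ($O{\left(q,l \right)} = l + 2 = 2 + l$)
$c{\left(p \right)} = 2$
$6 + O{\left(-5,b \right)} c{\left(-2 \right)} = 6 + \left(2 + 3\right) 2 = 6 + 5 \cdot 2 = 6 + 10 = 16$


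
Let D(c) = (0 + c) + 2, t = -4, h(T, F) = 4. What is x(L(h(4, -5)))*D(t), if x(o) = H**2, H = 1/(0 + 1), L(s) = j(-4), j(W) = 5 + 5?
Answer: -2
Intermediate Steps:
j(W) = 10
L(s) = 10
H = 1 (H = 1/1 = 1)
x(o) = 1 (x(o) = 1**2 = 1)
D(c) = 2 + c (D(c) = c + 2 = 2 + c)
x(L(h(4, -5)))*D(t) = 1*(2 - 4) = 1*(-2) = -2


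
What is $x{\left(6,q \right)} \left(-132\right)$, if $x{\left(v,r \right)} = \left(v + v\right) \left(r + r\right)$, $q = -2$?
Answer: $6336$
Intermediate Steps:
$x{\left(v,r \right)} = 4 r v$ ($x{\left(v,r \right)} = 2 v 2 r = 4 r v$)
$x{\left(6,q \right)} \left(-132\right) = 4 \left(-2\right) 6 \left(-132\right) = \left(-48\right) \left(-132\right) = 6336$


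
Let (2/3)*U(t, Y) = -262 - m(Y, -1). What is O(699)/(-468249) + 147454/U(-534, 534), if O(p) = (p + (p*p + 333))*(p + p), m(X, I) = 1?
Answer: -226055449006/123149487 ≈ -1835.6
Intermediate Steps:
U(t, Y) = -789/2 (U(t, Y) = 3*(-262 - 1*1)/2 = 3*(-262 - 1)/2 = (3/2)*(-263) = -789/2)
O(p) = 2*p*(333 + p + p**2) (O(p) = (p + (p**2 + 333))*(2*p) = (p + (333 + p**2))*(2*p) = (333 + p + p**2)*(2*p) = 2*p*(333 + p + p**2))
O(699)/(-468249) + 147454/U(-534, 534) = (2*699*(333 + 699 + 699**2))/(-468249) + 147454/(-789/2) = (2*699*(333 + 699 + 488601))*(-1/468249) + 147454*(-2/789) = (2*699*489633)*(-1/468249) - 294908/789 = 684506934*(-1/468249) - 294908/789 = -228168978/156083 - 294908/789 = -226055449006/123149487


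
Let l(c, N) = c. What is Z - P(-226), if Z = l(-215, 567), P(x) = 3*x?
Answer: 463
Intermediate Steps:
Z = -215
Z - P(-226) = -215 - 3*(-226) = -215 - 1*(-678) = -215 + 678 = 463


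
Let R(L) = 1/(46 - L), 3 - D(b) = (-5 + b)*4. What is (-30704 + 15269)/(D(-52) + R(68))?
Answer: -339570/5081 ≈ -66.831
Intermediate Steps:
D(b) = 23 - 4*b (D(b) = 3 - (-5 + b)*4 = 3 - (-20 + 4*b) = 3 + (20 - 4*b) = 23 - 4*b)
(-30704 + 15269)/(D(-52) + R(68)) = (-30704 + 15269)/((23 - 4*(-52)) - 1/(-46 + 68)) = -15435/((23 + 208) - 1/22) = -15435/(231 - 1*1/22) = -15435/(231 - 1/22) = -15435/5081/22 = -15435*22/5081 = -339570/5081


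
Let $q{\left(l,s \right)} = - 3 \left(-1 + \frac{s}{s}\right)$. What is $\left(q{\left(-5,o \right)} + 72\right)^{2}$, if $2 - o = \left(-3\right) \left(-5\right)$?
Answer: $5184$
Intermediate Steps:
$o = -13$ ($o = 2 - \left(-3\right) \left(-5\right) = 2 - 15 = -13$)
$q{\left(l,s \right)} = 0$ ($q{\left(l,s \right)} = - 3 \left(-1 + 1\right) = \left(-3\right) 0 = 0$)
$\left(q{\left(-5,o \right)} + 72\right)^{2} = \left(0 + 72\right)^{2} = 72^{2} = 5184$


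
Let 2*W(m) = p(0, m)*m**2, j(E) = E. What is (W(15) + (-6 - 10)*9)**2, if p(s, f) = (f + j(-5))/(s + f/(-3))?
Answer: 136161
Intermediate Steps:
p(s, f) = (-5 + f)/(s - f/3) (p(s, f) = (f - 5)/(s + f/(-3)) = (-5 + f)/(s + f*(-1/3)) = (-5 + f)/(s - f/3))
W(m) = 3*m*(5 - m)/2 (W(m) = ((3*(5 - m)/(m - 3*0))*m**2)/2 = ((3*(5 - m)/(m + 0))*m**2)/2 = ((3*(5 - m)/m)*m**2)/2 = (3*m*(5 - m))/2 = 3*m*(5 - m)/2)
(W(15) + (-6 - 10)*9)**2 = ((3/2)*15*(5 - 1*15) + (-6 - 10)*9)**2 = ((3/2)*15*(5 - 15) - 16*9)**2 = ((3/2)*15*(-10) - 144)**2 = (-225 - 144)**2 = (-369)**2 = 136161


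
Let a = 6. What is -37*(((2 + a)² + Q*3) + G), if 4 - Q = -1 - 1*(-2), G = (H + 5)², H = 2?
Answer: -4514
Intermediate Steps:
G = 49 (G = (2 + 5)² = 7² = 49)
Q = 3 (Q = 4 - (-1 - 1*(-2)) = 4 - (-1 + 2) = 4 - 1*1 = 4 - 1 = 3)
-37*(((2 + a)² + Q*3) + G) = -37*(((2 + 6)² + 3*3) + 49) = -37*((8² + 9) + 49) = -37*((64 + 9) + 49) = -37*(73 + 49) = -37*122 = -4514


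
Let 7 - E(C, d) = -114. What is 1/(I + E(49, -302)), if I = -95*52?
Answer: -1/4819 ≈ -0.00020751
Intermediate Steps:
E(C, d) = 121 (E(C, d) = 7 - 1*(-114) = 7 + 114 = 121)
I = -4940
1/(I + E(49, -302)) = 1/(-4940 + 121) = 1/(-4819) = -1/4819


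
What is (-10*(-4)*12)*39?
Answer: 18720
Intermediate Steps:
(-10*(-4)*12)*39 = (40*12)*39 = 480*39 = 18720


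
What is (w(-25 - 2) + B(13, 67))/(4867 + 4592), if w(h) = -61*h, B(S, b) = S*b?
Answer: 2518/9459 ≈ 0.26620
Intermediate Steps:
(w(-25 - 2) + B(13, 67))/(4867 + 4592) = (-61*(-25 - 2) + 13*67)/(4867 + 4592) = (-61*(-27) + 871)/9459 = (1647 + 871)*(1/9459) = 2518*(1/9459) = 2518/9459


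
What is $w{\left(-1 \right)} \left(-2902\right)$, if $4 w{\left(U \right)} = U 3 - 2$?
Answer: $\frac{7255}{2} \approx 3627.5$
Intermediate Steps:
$w{\left(U \right)} = - \frac{1}{2} + \frac{3 U}{4}$ ($w{\left(U \right)} = \frac{U 3 - 2}{4} = \frac{3 U - 2}{4} = \frac{-2 + 3 U}{4} = - \frac{1}{2} + \frac{3 U}{4}$)
$w{\left(-1 \right)} \left(-2902\right) = \left(- \frac{1}{2} + \frac{3}{4} \left(-1\right)\right) \left(-2902\right) = \left(- \frac{1}{2} - \frac{3}{4}\right) \left(-2902\right) = \left(- \frac{5}{4}\right) \left(-2902\right) = \frac{7255}{2}$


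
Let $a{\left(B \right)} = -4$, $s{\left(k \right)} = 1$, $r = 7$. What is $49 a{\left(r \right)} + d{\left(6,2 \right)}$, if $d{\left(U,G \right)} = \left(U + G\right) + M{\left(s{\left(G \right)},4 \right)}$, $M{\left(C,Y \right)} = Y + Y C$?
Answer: $-180$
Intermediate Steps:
$M{\left(C,Y \right)} = Y + C Y$
$d{\left(U,G \right)} = 8 + G + U$ ($d{\left(U,G \right)} = \left(U + G\right) + 4 \left(1 + 1\right) = \left(G + U\right) + 4 \cdot 2 = \left(G + U\right) + 8 = 8 + G + U$)
$49 a{\left(r \right)} + d{\left(6,2 \right)} = 49 \left(-4\right) + \left(8 + 2 + 6\right) = -196 + 16 = -180$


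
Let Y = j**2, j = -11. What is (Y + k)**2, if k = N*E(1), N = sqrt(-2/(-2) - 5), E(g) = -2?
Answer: 14625 - 968*I ≈ 14625.0 - 968.0*I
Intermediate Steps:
N = 2*I (N = sqrt(-2*(-1/2) - 5) = sqrt(1 - 5) = sqrt(-4) = 2*I ≈ 2.0*I)
Y = 121 (Y = (-11)**2 = 121)
k = -4*I (k = (2*I)*(-2) = -4*I ≈ -4.0*I)
(Y + k)**2 = (121 - 4*I)**2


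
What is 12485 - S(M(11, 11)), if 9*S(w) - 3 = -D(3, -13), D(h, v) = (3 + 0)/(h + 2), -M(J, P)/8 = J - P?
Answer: 187271/15 ≈ 12485.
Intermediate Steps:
M(J, P) = -8*J + 8*P (M(J, P) = -8*(J - P) = -8*J + 8*P)
D(h, v) = 3/(2 + h)
S(w) = 4/15 (S(w) = ⅓ + (-3/(2 + 3))/9 = ⅓ + (-3/5)/9 = ⅓ + (-1*⅗)/9 = ⅓ + (⅑)*(-⅗) = ⅓ - 1/15 = 4/15)
12485 - S(M(11, 11)) = 12485 - 1*4/15 = 12485 - 4/15 = 187271/15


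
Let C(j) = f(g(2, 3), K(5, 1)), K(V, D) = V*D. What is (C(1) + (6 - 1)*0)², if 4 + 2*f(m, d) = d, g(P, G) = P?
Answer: ¼ ≈ 0.25000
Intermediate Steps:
K(V, D) = D*V
f(m, d) = -2 + d/2
C(j) = ½ (C(j) = -2 + (1*5)/2 = -2 + (½)*5 = -2 + 5/2 = ½)
(C(1) + (6 - 1)*0)² = (½ + (6 - 1)*0)² = (½ + 5*0)² = (½ + 0)² = (½)² = ¼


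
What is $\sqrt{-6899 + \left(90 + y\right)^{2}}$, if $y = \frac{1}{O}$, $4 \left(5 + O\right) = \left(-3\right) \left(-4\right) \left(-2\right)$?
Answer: $\frac{\sqrt{143342}}{11} \approx 34.419$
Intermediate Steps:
$O = -11$ ($O = -5 + \frac{\left(-3\right) \left(-4\right) \left(-2\right)}{4} = -5 + \frac{12 \left(-2\right)}{4} = -5 + \frac{1}{4} \left(-24\right) = -5 - 6 = -11$)
$y = - \frac{1}{11}$ ($y = \frac{1}{-11} = - \frac{1}{11} \approx -0.090909$)
$\sqrt{-6899 + \left(90 + y\right)^{2}} = \sqrt{-6899 + \left(90 - \frac{1}{11}\right)^{2}} = \sqrt{-6899 + \left(\frac{989}{11}\right)^{2}} = \sqrt{-6899 + \frac{978121}{121}} = \sqrt{\frac{143342}{121}} = \frac{\sqrt{143342}}{11}$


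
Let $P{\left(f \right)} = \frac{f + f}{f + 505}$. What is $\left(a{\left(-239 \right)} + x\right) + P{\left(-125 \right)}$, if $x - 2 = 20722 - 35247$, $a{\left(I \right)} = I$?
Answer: $- \frac{560981}{38} \approx -14763.0$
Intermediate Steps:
$P{\left(f \right)} = \frac{2 f}{505 + f}$
$x = -14523$ ($x = 2 + \left(20722 - 35247\right) = 2 - 14525 = -14523$)
$\left(a{\left(-239 \right)} + x\right) + P{\left(-125 \right)} = \left(-239 - 14523\right) + 2 \left(-125\right) \frac{1}{505 - 125} = -14762 + 2 \left(-125\right) \frac{1}{380} = -14762 - \frac{25}{38} = - \frac{560981}{38}$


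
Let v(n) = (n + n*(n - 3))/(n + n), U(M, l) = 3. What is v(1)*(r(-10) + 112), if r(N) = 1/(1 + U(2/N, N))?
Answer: -449/8 ≈ -56.125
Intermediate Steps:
r(N) = 1/4 (r(N) = 1/(1 + 3) = 1/4)
v(n) = (n + n*(-3 + n))/(2*n) (v(n) = (n + n*(-3 + n))/((2*n)) = (n + n*(-3 + n))*(1/(2*n)) = (n + n*(-3 + n))/(2*n))
v(1)*(r(-10) + 112) = (-1 + (1/2)*1)*(1/4 + 112) = (-1 + 1/2)*(449/4) = -1/2*449/4 = -449/8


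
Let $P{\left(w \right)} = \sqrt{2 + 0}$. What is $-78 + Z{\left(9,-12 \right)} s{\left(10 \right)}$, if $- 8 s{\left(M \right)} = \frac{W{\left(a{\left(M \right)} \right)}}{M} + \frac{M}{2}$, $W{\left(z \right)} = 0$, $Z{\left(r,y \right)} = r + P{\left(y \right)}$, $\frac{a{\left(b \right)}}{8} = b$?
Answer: $- \frac{669}{8} - \frac{5 \sqrt{2}}{8} \approx -84.509$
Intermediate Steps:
$P{\left(w \right)} = \sqrt{2}$
$a{\left(b \right)} = 8 b$
$Z{\left(r,y \right)} = r + \sqrt{2}$
$s{\left(M \right)} = - \frac{M}{16}$ ($s{\left(M \right)} = - \frac{\frac{0}{M} + \frac{M}{2}}{8} = - \frac{0 + M \frac{1}{2}}{8} = - \frac{0 + \frac{M}{2}}{8} = - \frac{\frac{1}{2} M}{8} = - \frac{M}{16}$)
$-78 + Z{\left(9,-12 \right)} s{\left(10 \right)} = -78 + \left(9 + \sqrt{2}\right) \left(\left(- \frac{1}{16}\right) 10\right) = -78 + \left(9 + \sqrt{2}\right) \left(- \frac{5}{8}\right) = -78 - \left(\frac{45}{8} + \frac{5 \sqrt{2}}{8}\right) = - \frac{669}{8} - \frac{5 \sqrt{2}}{8}$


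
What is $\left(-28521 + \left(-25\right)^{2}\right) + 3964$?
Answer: $-23932$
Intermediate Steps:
$\left(-28521 + \left(-25\right)^{2}\right) + 3964 = \left(-28521 + 625\right) + 3964 = -27896 + 3964 = -23932$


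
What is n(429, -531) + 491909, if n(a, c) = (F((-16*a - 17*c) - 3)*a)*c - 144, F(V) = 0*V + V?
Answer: -491554075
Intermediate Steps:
F(V) = V (F(V) = 0 + V = V)
n(a, c) = -144 + a*c*(-3 - 17*c - 16*a) (n(a, c) = (((-16*a - 17*c) - 3)*a)*c - 144 = (((-17*c - 16*a) - 3)*a)*c - 144 = ((-3 - 17*c - 16*a)*a)*c - 144 = (a*(-3 - 17*c - 16*a))*c - 144 = a*c*(-3 - 17*c - 16*a) - 144 = -144 + a*c*(-3 - 17*c - 16*a))
n(429, -531) + 491909 = (-144 - 1*429*(-531)*(3 + 16*429 + 17*(-531))) + 491909 = (-144 - 1*429*(-531)*(3 + 6864 - 9027)) + 491909 = (-144 - 1*429*(-531)*(-2160)) + 491909 = (-144 - 492045840) + 491909 = -492045984 + 491909 = -491554075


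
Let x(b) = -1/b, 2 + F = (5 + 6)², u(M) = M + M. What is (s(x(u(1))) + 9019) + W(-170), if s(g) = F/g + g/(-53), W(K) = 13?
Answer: 932165/106 ≈ 8794.0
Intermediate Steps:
u(M) = 2*M
F = 119 (F = -2 + (5 + 6)² = -2 + 11² = -2 + 121 = 119)
s(g) = 119/g - g/53 (s(g) = 119/g + g/(-53) = 119/g + g*(-1/53) = 119/g - g/53)
(s(x(u(1))) + 9019) + W(-170) = ((119/((-1/(2*1))) - (-1)/(53*(2*1))) + 9019) + 13 = ((119/((-1/2)) - (-1)/(53*2)) + 9019) + 13 = ((119/((-1*½)) - (-1)/(53*2)) + 9019) + 13 = ((119/(-½) - 1/53*(-½)) + 9019) + 13 = ((119*(-2) + 1/106) + 9019) + 13 = ((-238 + 1/106) + 9019) + 13 = (-25227/106 + 9019) + 13 = 930787/106 + 13 = 932165/106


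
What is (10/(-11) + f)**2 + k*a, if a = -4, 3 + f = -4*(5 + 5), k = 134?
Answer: 168433/121 ≈ 1392.0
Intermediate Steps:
f = -43 (f = -3 - 4*(5 + 5) = -3 - 4*10 = -3 - 40 = -43)
(10/(-11) + f)**2 + k*a = (10/(-11) - 43)**2 + 134*(-4) = (10*(-1/11) - 43)**2 - 536 = (-10/11 - 43)**2 - 536 = (-483/11)**2 - 536 = 233289/121 - 536 = 168433/121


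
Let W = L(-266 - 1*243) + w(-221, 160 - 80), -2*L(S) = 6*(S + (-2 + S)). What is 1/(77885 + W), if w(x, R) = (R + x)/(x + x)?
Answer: 442/35777831 ≈ 1.2354e-5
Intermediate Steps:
w(x, R) = (R + x)/(2*x) (w(x, R) = (R + x)/((2*x)) = (R + x)*(1/(2*x)) = (R + x)/(2*x))
L(S) = 6 - 6*S (L(S) = -3*(S + (-2 + S)) = -3*(-2 + 2*S) = -(-12 + 12*S)/2 = 6 - 6*S)
W = 1352661/442 (W = (6 - 6*(-266 - 1*243)) + (½)*((160 - 80) - 221)/(-221) = (6 - 6*(-266 - 243)) + (½)*(-1/221)*(80 - 221) = (6 - 6*(-509)) + (½)*(-1/221)*(-141) = (6 + 3054) + 141/442 = 3060 + 141/442 = 1352661/442 ≈ 3060.3)
1/(77885 + W) = 1/(77885 + 1352661/442) = 1/(35777831/442) = 442/35777831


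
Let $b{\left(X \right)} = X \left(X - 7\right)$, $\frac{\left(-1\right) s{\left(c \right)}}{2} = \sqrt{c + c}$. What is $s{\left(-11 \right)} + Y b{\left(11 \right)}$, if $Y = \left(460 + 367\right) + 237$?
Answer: $46816 - 2 i \sqrt{22} \approx 46816.0 - 9.3808 i$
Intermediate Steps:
$s{\left(c \right)} = - 2 \sqrt{2} \sqrt{c}$ ($s{\left(c \right)} = - 2 \sqrt{c + c} = - 2 \sqrt{2 c} = - 2 \sqrt{2} \sqrt{c}$)
$b{\left(X \right)} = X \left(-7 + X\right)$
$Y = 1064$ ($Y = 827 + 237 = 1064$)
$s{\left(-11 \right)} + Y b{\left(11 \right)} = - 2 \sqrt{2} \sqrt{-11} + 1064 \cdot 11 \left(-7 + 11\right) = - 2 \sqrt{2} i \sqrt{11} + 1064 \cdot 11 \cdot 4 = - 2 i \sqrt{22} + 1064 \cdot 44 = - 2 i \sqrt{22} + 46816 = 46816 - 2 i \sqrt{22}$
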